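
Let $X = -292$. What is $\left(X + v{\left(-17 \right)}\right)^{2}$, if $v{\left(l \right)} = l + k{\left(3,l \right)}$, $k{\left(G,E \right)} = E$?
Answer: $106276$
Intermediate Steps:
$v{\left(l \right)} = 2 l$ ($v{\left(l \right)} = l + l = 2 l$)
$\left(X + v{\left(-17 \right)}\right)^{2} = \left(-292 + 2 \left(-17\right)\right)^{2} = \left(-292 - 34\right)^{2} = \left(-326\right)^{2} = 106276$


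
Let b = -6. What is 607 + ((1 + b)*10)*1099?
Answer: -54343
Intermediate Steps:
607 + ((1 + b)*10)*1099 = 607 + ((1 - 6)*10)*1099 = 607 - 5*10*1099 = 607 - 50*1099 = 607 - 54950 = -54343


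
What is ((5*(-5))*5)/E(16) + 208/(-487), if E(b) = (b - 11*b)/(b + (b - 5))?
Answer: 322069/15584 ≈ 20.667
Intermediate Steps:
E(b) = -10*b/(-5 + 2*b) (E(b) = (-10*b)/(b + (-5 + b)) = (-10*b)/(-5 + 2*b) = -10*b/(-5 + 2*b))
((5*(-5))*5)/E(16) + 208/(-487) = ((5*(-5))*5)/((-10*16/(-5 + 2*16))) + 208/(-487) = (-25*5)/((-10*16/(-5 + 32))) + 208*(-1/487) = -125/((-10*16/27)) - 208/487 = -125/((-10*16*1/27)) - 208/487 = -125/(-160/27) - 208/487 = -125*(-27/160) - 208/487 = 675/32 - 208/487 = 322069/15584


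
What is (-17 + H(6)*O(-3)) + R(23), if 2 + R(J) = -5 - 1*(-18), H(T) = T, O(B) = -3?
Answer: -24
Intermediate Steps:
R(J) = 11 (R(J) = -2 + (-5 - 1*(-18)) = -2 + (-5 + 18) = -2 + 13 = 11)
(-17 + H(6)*O(-3)) + R(23) = (-17 + 6*(-3)) + 11 = (-17 - 18) + 11 = -35 + 11 = -24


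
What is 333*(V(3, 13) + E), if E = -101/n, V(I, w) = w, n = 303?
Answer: 4218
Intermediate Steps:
E = -⅓ (E = -101/303 = -101*1/303 = -⅓ ≈ -0.33333)
333*(V(3, 13) + E) = 333*(13 - ⅓) = 333*(38/3) = 4218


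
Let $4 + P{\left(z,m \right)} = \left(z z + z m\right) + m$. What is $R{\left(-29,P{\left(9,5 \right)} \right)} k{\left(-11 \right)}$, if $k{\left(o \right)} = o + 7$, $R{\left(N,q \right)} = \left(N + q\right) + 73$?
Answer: $-684$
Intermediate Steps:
$P{\left(z,m \right)} = -4 + m + z^{2} + m z$ ($P{\left(z,m \right)} = -4 + \left(\left(z z + z m\right) + m\right) = -4 + \left(\left(z^{2} + m z\right) + m\right) = -4 + \left(m + z^{2} + m z\right) = -4 + m + z^{2} + m z$)
$R{\left(N,q \right)} = 73 + N + q$
$k{\left(o \right)} = 7 + o$
$R{\left(-29,P{\left(9,5 \right)} \right)} k{\left(-11 \right)} = \left(73 - 29 + \left(-4 + 5 + 9^{2} + 5 \cdot 9\right)\right) \left(7 - 11\right) = \left(73 - 29 + \left(-4 + 5 + 81 + 45\right)\right) \left(-4\right) = \left(73 - 29 + 127\right) \left(-4\right) = 171 \left(-4\right) = -684$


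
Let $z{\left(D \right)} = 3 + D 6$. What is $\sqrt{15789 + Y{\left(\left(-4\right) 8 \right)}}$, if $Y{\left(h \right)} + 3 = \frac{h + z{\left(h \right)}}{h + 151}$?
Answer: $\frac{\sqrt{773423}}{7} \approx 125.64$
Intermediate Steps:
$z{\left(D \right)} = 3 + 6 D$
$Y{\left(h \right)} = -3 + \frac{3 + 7 h}{151 + h}$ ($Y{\left(h \right)} = -3 + \frac{h + \left(3 + 6 h\right)}{h + 151} = -3 + \frac{3 + 7 h}{151 + h}$)
$\sqrt{15789 + Y{\left(\left(-4\right) 8 \right)}} = \sqrt{15789 + \frac{2 \left(-225 + 2 \left(\left(-4\right) 8\right)\right)}{151 - 32}} = \sqrt{15789 + \frac{2 \left(-225 + 2 \left(-32\right)\right)}{151 - 32}} = \sqrt{15789 + \frac{2 \left(-225 - 64\right)}{119}} = \sqrt{15789 + 2 \cdot \frac{1}{119} \left(-289\right)} = \sqrt{15789 - \frac{34}{7}} = \sqrt{\frac{110489}{7}} = \frac{\sqrt{773423}}{7}$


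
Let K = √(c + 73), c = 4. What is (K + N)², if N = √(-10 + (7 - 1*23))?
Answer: 51 + 2*I*√2002 ≈ 51.0 + 89.487*I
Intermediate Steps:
N = I*√26 (N = √(-10 + (7 - 23)) = √(-10 - 16) = √(-26) = I*√26 ≈ 5.099*I)
K = √77 (K = √(4 + 73) = √77 ≈ 8.7750)
(K + N)² = (√77 + I*√26)²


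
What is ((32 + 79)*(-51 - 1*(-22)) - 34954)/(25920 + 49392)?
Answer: -38173/75312 ≈ -0.50686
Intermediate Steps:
((32 + 79)*(-51 - 1*(-22)) - 34954)/(25920 + 49392) = (111*(-51 + 22) - 34954)/75312 = (111*(-29) - 34954)*(1/75312) = (-3219 - 34954)*(1/75312) = -38173*1/75312 = -38173/75312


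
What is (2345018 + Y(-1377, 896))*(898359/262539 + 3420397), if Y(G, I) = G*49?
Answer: 681736410892230130/87513 ≈ 7.7901e+12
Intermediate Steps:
Y(G, I) = 49*G
(2345018 + Y(-1377, 896))*(898359/262539 + 3420397) = (2345018 + 49*(-1377))*(898359/262539 + 3420397) = (2345018 - 67473)*(898359*(1/262539) + 3420397) = 2277545*(299453/87513 + 3420397) = 2277545*(299329502114/87513) = 681736410892230130/87513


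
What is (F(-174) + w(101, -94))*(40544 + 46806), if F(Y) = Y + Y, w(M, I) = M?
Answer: -21575450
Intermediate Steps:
F(Y) = 2*Y
(F(-174) + w(101, -94))*(40544 + 46806) = (2*(-174) + 101)*(40544 + 46806) = (-348 + 101)*87350 = -247*87350 = -21575450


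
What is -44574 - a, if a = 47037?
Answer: -91611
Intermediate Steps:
-44574 - a = -44574 - 1*47037 = -44574 - 47037 = -91611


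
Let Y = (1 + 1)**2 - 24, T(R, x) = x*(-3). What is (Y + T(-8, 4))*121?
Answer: -3872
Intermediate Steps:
T(R, x) = -3*x
Y = -20 (Y = 2**2 - 24 = 4 - 24 = -20)
(Y + T(-8, 4))*121 = (-20 - 3*4)*121 = (-20 - 12)*121 = -32*121 = -3872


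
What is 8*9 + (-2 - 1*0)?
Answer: 70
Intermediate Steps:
8*9 + (-2 - 1*0) = 72 + (-2 + 0) = 72 - 2 = 70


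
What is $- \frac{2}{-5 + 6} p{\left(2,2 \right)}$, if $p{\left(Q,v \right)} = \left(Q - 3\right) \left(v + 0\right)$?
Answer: $4$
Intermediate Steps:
$p{\left(Q,v \right)} = v \left(-3 + Q\right)$ ($p{\left(Q,v \right)} = \left(-3 + Q\right) v = v \left(-3 + Q\right)$)
$- \frac{2}{-5 + 6} p{\left(2,2 \right)} = - \frac{2}{-5 + 6} \cdot 2 \left(-3 + 2\right) = - \frac{2}{1} \cdot 2 \left(-1\right) = \left(-2\right) 1 \left(-2\right) = \left(-2\right) \left(-2\right) = 4$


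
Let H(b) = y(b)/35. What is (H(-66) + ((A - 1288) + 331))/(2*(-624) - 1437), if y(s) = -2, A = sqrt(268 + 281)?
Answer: 33497/93975 - sqrt(61)/895 ≈ 0.34772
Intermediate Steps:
A = 3*sqrt(61) (A = sqrt(549) = 3*sqrt(61) ≈ 23.431)
H(b) = -2/35
(H(-66) + ((A - 1288) + 331))/(2*(-624) - 1437) = (-2/35 + ((3*sqrt(61) - 1288) + 331))/(2*(-624) - 1437) = (-2/35 + ((-1288 + 3*sqrt(61)) + 331))/(-1248 - 1437) = (-2/35 + (-957 + 3*sqrt(61)))/(-2685) = (-33497/35 + 3*sqrt(61))*(-1/2685) = 33497/93975 - sqrt(61)/895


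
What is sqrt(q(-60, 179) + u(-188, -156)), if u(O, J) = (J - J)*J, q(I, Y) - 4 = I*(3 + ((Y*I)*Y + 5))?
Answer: 2*sqrt(28836781) ≈ 10740.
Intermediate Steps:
q(I, Y) = 4 + I*(8 + I*Y**2) (q(I, Y) = 4 + I*(3 + ((Y*I)*Y + 5)) = 4 + I*(3 + ((I*Y)*Y + 5)) = 4 + I*(3 + (I*Y**2 + 5)) = 4 + I*(3 + (5 + I*Y**2)) = 4 + I*(8 + I*Y**2))
u(O, J) = 0 (u(O, J) = 0*J = 0)
sqrt(q(-60, 179) + u(-188, -156)) = sqrt((4 + 8*(-60) + (-60)**2*179**2) + 0) = sqrt((4 - 480 + 3600*32041) + 0) = sqrt((4 - 480 + 115347600) + 0) = sqrt(115347124 + 0) = sqrt(115347124) = 2*sqrt(28836781)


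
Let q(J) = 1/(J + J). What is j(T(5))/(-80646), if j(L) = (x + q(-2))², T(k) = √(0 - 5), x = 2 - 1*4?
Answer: -27/430112 ≈ -6.2774e-5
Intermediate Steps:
q(J) = 1/(2*J)
x = -2 (x = 2 - 4 = -2)
T(k) = I*√5 (T(k) = √(-5) = I*√5)
j(L) = 81/16 (j(L) = (-2 + (½)/(-2))² = (-2 + (½)*(-½))² = (-2 - ¼)² = (-9/4)² = 81/16)
j(T(5))/(-80646) = (81/16)/(-80646) = (81/16)*(-1/80646) = -27/430112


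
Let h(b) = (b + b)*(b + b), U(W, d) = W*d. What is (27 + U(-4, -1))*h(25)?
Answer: 77500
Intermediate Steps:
h(b) = 4*b**2 (h(b) = (2*b)*(2*b) = 4*b**2)
(27 + U(-4, -1))*h(25) = (27 - 4*(-1))*(4*25**2) = (27 + 4)*(4*625) = 31*2500 = 77500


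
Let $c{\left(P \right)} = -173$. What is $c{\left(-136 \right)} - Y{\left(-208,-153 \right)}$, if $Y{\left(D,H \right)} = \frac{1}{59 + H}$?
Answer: $- \frac{16261}{94} \approx -172.99$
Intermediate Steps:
$c{\left(-136 \right)} - Y{\left(-208,-153 \right)} = -173 - \frac{1}{59 - 153} = -173 - \frac{1}{-94} = -173 - - \frac{1}{94} = -173 + \frac{1}{94} = - \frac{16261}{94}$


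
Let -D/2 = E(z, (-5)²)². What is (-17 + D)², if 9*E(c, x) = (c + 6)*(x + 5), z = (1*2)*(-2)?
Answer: 908209/81 ≈ 11212.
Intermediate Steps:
z = -4 (z = 2*(-2) = -4)
E(c, x) = (5 + x)*(6 + c)/9 (E(c, x) = ((c + 6)*(x + 5))/9 = ((6 + c)*(5 + x))/9 = ((5 + x)*(6 + c))/9 = (5 + x)*(6 + c)/9)
D = -800/9 (D = -2*(10/3 + (⅔)*(-5)² + (5/9)*(-4) + (⅑)*(-4)*(-5)²)² = -2*(10/3 + (⅔)*25 - 20/9 + (⅑)*(-4)*25)² = -2*(10/3 + 50/3 - 20/9 - 100/9)² = -2*(20/3)² = -2*400/9 = -800/9 ≈ -88.889)
(-17 + D)² = (-17 - 800/9)² = (-953/9)² = 908209/81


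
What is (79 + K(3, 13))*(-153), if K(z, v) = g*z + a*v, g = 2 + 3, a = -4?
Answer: -6426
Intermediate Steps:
g = 5
K(z, v) = -4*v + 5*z (K(z, v) = 5*z - 4*v = -4*v + 5*z)
(79 + K(3, 13))*(-153) = (79 + (-4*13 + 5*3))*(-153) = (79 + (-52 + 15))*(-153) = (79 - 37)*(-153) = 42*(-153) = -6426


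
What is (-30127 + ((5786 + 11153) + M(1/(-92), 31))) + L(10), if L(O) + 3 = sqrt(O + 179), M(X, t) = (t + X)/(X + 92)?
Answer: -111632582/8463 + 3*sqrt(21) ≈ -13177.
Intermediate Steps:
M(X, t) = (X + t)/(92 + X)
L(O) = -3 + sqrt(179 + O) (L(O) = -3 + sqrt(O + 179) = -3 + sqrt(179 + O))
(-30127 + ((5786 + 11153) + M(1/(-92), 31))) + L(10) = (-30127 + ((5786 + 11153) + (1/(-92) + 31)/(92 + 1/(-92)))) + (-3 + sqrt(179 + 10)) = (-30127 + (16939 + (-1/92 + 31)/(92 - 1/92))) + (-3 + sqrt(189)) = (-30127 + (16939 + (2851/92)/(8463/92))) + (-3 + 3*sqrt(21)) = (-30127 + (16939 + (92/8463)*(2851/92))) + (-3 + 3*sqrt(21)) = (-30127 + (16939 + 2851/8463)) + (-3 + 3*sqrt(21)) = (-30127 + 143357608/8463) + (-3 + 3*sqrt(21)) = -111607193/8463 + (-3 + 3*sqrt(21)) = -111632582/8463 + 3*sqrt(21)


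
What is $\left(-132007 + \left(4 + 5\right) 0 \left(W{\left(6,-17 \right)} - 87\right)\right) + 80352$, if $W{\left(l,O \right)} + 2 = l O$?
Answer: $-51655$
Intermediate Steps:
$W{\left(l,O \right)} = -2 + O l$ ($W{\left(l,O \right)} = -2 + l O = -2 + O l$)
$\left(-132007 + \left(4 + 5\right) 0 \left(W{\left(6,-17 \right)} - 87\right)\right) + 80352 = \left(-132007 + \left(4 + 5\right) 0 \left(\left(-2 - 102\right) - 87\right)\right) + 80352 = \left(-132007 + 9 \cdot 0 \left(\left(-2 - 102\right) - 87\right)\right) + 80352 = \left(-132007 + 0 \left(-104 - 87\right)\right) + 80352 = \left(-132007 + 0 \left(-191\right)\right) + 80352 = \left(-132007 + 0\right) + 80352 = -132007 + 80352 = -51655$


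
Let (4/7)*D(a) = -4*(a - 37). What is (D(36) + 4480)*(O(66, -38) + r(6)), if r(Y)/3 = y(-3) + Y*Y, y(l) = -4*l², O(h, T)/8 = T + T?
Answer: -2728096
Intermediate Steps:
O(h, T) = 16*T (O(h, T) = 8*(T + T) = 8*(2*T) = 16*T)
r(Y) = -108 + 3*Y² (r(Y) = 3*(-4*(-3)² + Y*Y) = 3*(-4*9 + Y²) = 3*(-36 + Y²) = -108 + 3*Y²)
D(a) = 259 - 7*a (D(a) = 7*(-4*(a - 37))/4 = 7*(-4*(-37 + a))/4 = 7*(148 - 4*a)/4 = 259 - 7*a)
(D(36) + 4480)*(O(66, -38) + r(6)) = ((259 - 7*36) + 4480)*(16*(-38) + (-108 + 3*6²)) = ((259 - 252) + 4480)*(-608 + (-108 + 3*36)) = (7 + 4480)*(-608 + (-108 + 108)) = 4487*(-608 + 0) = 4487*(-608) = -2728096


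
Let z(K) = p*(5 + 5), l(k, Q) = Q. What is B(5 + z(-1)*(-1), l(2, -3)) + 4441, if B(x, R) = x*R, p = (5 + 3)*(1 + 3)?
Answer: 5386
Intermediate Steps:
p = 32 (p = 8*4 = 32)
z(K) = 320 (z(K) = 32*(5 + 5) = 32*10 = 320)
B(x, R) = R*x
B(5 + z(-1)*(-1), l(2, -3)) + 4441 = -3*(5 + 320*(-1)) + 4441 = -3*(5 - 320) + 4441 = -3*(-315) + 4441 = 945 + 4441 = 5386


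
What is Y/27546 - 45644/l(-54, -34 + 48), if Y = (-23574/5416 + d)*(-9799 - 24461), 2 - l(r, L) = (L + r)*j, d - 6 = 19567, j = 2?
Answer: -6344832939243/254864774 ≈ -24895.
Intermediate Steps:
d = 19573 (d = 6 + 19567 = 19573)
l(r, L) = 2 - 2*L - 2*r (l(r, L) = 2 - (L + r)*2 = 2 - (2*L + 2*r) = 2 + (-2*L - 2*r) = 2 - 2*L - 2*r)
Y = -453875597805/677 (Y = (-23574/5416 + 19573)*(-9799 - 24461) = (-23574*1/5416 + 19573)*(-34260) = (-11787/2708 + 19573)*(-34260) = (52991897/2708)*(-34260) = -453875597805/677 ≈ -6.7042e+8)
Y/27546 - 45644/l(-54, -34 + 48) = -453875597805/677/27546 - 45644/(2 - 2*(-34 + 48) - 2*(-54)) = -453875597805/677*1/27546 - 45644/(2 - 2*14 + 108) = -151291865935/6216214 - 45644/(2 - 28 + 108) = -151291865935/6216214 - 45644/82 = -151291865935/6216214 - 45644*1/82 = -151291865935/6216214 - 22822/41 = -6344832939243/254864774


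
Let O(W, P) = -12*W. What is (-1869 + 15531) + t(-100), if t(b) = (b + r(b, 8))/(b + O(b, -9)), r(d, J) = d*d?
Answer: 13671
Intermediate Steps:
r(d, J) = d²
t(b) = -(b + b²)/(11*b) (t(b) = (b + b²)/(b - 12*b) = (b + b²)/((-11*b)) = (b + b²)*(-1/(11*b)) = -(b + b²)/(11*b))
(-1869 + 15531) + t(-100) = (-1869 + 15531) + (-1/11 - 1/11*(-100)) = 13662 + (-1/11 + 100/11) = 13662 + 9 = 13671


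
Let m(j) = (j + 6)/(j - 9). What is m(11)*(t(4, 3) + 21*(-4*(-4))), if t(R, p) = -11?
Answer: 5525/2 ≈ 2762.5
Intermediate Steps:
m(j) = (6 + j)/(-9 + j)
m(11)*(t(4, 3) + 21*(-4*(-4))) = ((6 + 11)/(-9 + 11))*(-11 + 21*(-4*(-4))) = (17/2)*(-11 + 21*16) = ((½)*17)*(-11 + 336) = (17/2)*325 = 5525/2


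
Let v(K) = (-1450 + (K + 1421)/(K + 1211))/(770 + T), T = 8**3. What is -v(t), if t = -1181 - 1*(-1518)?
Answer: 373807/330756 ≈ 1.1302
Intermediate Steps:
T = 512
t = 337 (t = -1181 + 1518 = 337)
v(K) = -725/641 + (1421 + K)/(1282*(1211 + K)) (v(K) = (-1450 + (K + 1421)/(K + 1211))/(770 + 512) = (-1450 + (1421 + K)/(1211 + K))/1282 = (-1450 + (1421 + K)/(1211 + K))*(1/1282) = -725/641 + (1421 + K)/(1282*(1211 + K)))
-v(t) = -21*(-83549 - 69*337)/(1282*(1211 + 337)) = -21*(-83549 - 23253)/(1282*1548) = -21*(-106802)/(1282*1548) = -1*(-373807/330756) = 373807/330756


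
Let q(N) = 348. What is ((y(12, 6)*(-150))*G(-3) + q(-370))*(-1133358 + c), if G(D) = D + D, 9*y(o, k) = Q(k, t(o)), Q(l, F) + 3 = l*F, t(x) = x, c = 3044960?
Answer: 13855291296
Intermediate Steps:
Q(l, F) = -3 + F*l (Q(l, F) = -3 + l*F = -3 + F*l)
y(o, k) = -1/3 + k*o/9 (y(o, k) = (-3 + o*k)/9 = (-3 + k*o)/9 = -1/3 + k*o/9)
G(D) = 2*D
((y(12, 6)*(-150))*G(-3) + q(-370))*(-1133358 + c) = (((-1/3 + (1/9)*6*12)*(-150))*(2*(-3)) + 348)*(-1133358 + 3044960) = (((-1/3 + 8)*(-150))*(-6) + 348)*1911602 = (((23/3)*(-150))*(-6) + 348)*1911602 = (-1150*(-6) + 348)*1911602 = (6900 + 348)*1911602 = 7248*1911602 = 13855291296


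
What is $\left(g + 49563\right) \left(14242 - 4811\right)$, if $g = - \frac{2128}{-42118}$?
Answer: $\frac{9843590038111}{21059} \approx 4.6743 \cdot 10^{8}$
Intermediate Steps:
$g = \frac{1064}{21059}$ ($g = \left(-2128\right) \left(- \frac{1}{42118}\right) = \frac{1064}{21059} \approx 0.050525$)
$\left(g + 49563\right) \left(14242 - 4811\right) = \left(\frac{1064}{21059} + 49563\right) \left(14242 - 4811\right) = \frac{1043748281}{21059} \cdot 9431 = \frac{9843590038111}{21059}$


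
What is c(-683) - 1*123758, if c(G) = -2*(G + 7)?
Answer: -122406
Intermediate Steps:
c(G) = -14 - 2*G (c(G) = -2*(7 + G) = -14 - 2*G)
c(-683) - 1*123758 = (-14 - 2*(-683)) - 1*123758 = (-14 + 1366) - 123758 = 1352 - 123758 = -122406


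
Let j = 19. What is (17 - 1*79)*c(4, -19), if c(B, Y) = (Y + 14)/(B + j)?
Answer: 310/23 ≈ 13.478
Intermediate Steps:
c(B, Y) = (14 + Y)/(19 + B) (c(B, Y) = (Y + 14)/(B + 19) = (14 + Y)/(19 + B))
(17 - 1*79)*c(4, -19) = (17 - 1*79)*((14 - 19)/(19 + 4)) = (17 - 79)*(-5/23) = -62*(-5)/23 = -62*(-5/23) = 310/23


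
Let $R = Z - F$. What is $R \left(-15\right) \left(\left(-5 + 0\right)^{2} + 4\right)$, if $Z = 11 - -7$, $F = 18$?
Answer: $0$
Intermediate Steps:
$Z = 18$ ($Z = 11 + 7 = 18$)
$R = 0$ ($R = 18 - 18 = 0$)
$R \left(-15\right) \left(\left(-5 + 0\right)^{2} + 4\right) = 0 \left(-15\right) \left(\left(-5 + 0\right)^{2} + 4\right) = 0 \left(\left(-5\right)^{2} + 4\right) = 0 \left(25 + 4\right) = 0 \cdot 29 = 0$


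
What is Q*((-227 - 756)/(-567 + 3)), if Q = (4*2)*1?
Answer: 1966/141 ≈ 13.943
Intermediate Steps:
Q = 8 (Q = 8*1 = 8)
Q*((-227 - 756)/(-567 + 3)) = 8*((-227 - 756)/(-567 + 3)) = 8*(-983/(-564)) = 8*(-983*(-1/564)) = 8*(983/564) = 1966/141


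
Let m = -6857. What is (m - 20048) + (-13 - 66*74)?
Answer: -31802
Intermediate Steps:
(m - 20048) + (-13 - 66*74) = (-6857 - 20048) + (-13 - 66*74) = -26905 + (-13 - 4884) = -26905 - 4897 = -31802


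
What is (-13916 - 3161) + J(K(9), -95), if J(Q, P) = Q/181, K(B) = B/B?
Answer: -3090936/181 ≈ -17077.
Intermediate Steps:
K(B) = 1
J(Q, P) = Q/181 (J(Q, P) = Q*(1/181) = Q/181)
(-13916 - 3161) + J(K(9), -95) = (-13916 - 3161) + (1/181)*1 = -17077 + 1/181 = -3090936/181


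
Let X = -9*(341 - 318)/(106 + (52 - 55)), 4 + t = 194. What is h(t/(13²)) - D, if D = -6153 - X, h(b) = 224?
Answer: 656624/103 ≈ 6375.0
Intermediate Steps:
t = 190 (t = -4 + 194 = 190)
X = -207/103 (X = -207/(106 - 3) = -207/103 ≈ -2.0097)
D = -633552/103 (D = -6153 - 1*(-207/103) = -6153 + 207/103 = -633552/103 ≈ -6151.0)
h(t/(13²)) - D = 224 - 1*(-633552/103) = 224 + 633552/103 = 656624/103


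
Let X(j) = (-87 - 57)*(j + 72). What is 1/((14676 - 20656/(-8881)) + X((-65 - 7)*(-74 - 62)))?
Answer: -8881/12484356284 ≈ -7.1137e-7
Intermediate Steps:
X(j) = -10368 - 144*j (X(j) = -144*(72 + j) = -10368 - 144*j)
1/((14676 - 20656/(-8881)) + X((-65 - 7)*(-74 - 62))) = 1/((14676 - 20656/(-8881)) + (-10368 - 144*(-65 - 7)*(-74 - 62))) = 1/((14676 - 20656*(-1/8881)) + (-10368 - (-10368)*(-136))) = 1/((14676 + 20656/8881) + (-10368 - 144*9792)) = 1/(130358212/8881 + (-10368 - 1410048)) = 1/(130358212/8881 - 1420416) = 1/(-12484356284/8881) = -8881/12484356284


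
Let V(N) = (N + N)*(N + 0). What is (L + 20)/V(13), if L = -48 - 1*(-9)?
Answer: -19/338 ≈ -0.056213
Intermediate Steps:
V(N) = 2*N² (V(N) = (2*N)*N = 2*N²)
L = -39 (L = -48 + 9 = -39)
(L + 20)/V(13) = (-39 + 20)/((2*13²)) = -19/(2*169) = -19/338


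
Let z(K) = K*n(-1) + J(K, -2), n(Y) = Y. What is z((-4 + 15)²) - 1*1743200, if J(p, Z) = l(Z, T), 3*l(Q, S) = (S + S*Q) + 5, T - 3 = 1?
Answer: -5229962/3 ≈ -1.7433e+6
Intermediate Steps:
T = 4 (T = 3 + 1 = 4)
l(Q, S) = 5/3 + S/3 + Q*S/3 (l(Q, S) = ((S + S*Q) + 5)/3 = ((S + Q*S) + 5)/3 = (5 + S + Q*S)/3 = 5/3 + S/3 + Q*S/3)
J(p, Z) = 3 + 4*Z/3 (J(p, Z) = 5/3 + (⅓)*4 + (⅓)*Z*4 = 5/3 + 4/3 + 4*Z/3 = 3 + 4*Z/3)
z(K) = ⅓ - K (z(K) = K*(-1) + (3 + (4/3)*(-2)) = -K + (3 - 8/3) = -K + ⅓ = ⅓ - K)
z((-4 + 15)²) - 1*1743200 = (⅓ - (-4 + 15)²) - 1*1743200 = (⅓ - 1*11²) - 1743200 = (⅓ - 1*121) - 1743200 = (⅓ - 121) - 1743200 = -362/3 - 1743200 = -5229962/3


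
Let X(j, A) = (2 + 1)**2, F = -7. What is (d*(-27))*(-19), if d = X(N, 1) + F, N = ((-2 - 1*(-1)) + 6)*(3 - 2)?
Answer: 1026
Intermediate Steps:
N = 5 (N = ((-2 + 1) + 6)*1 = (-1 + 6)*1 = 5*1 = 5)
X(j, A) = 9 (X(j, A) = 3**2 = 9)
d = 2 (d = 9 - 7 = 2)
(d*(-27))*(-19) = (2*(-27))*(-19) = -54*(-19) = 1026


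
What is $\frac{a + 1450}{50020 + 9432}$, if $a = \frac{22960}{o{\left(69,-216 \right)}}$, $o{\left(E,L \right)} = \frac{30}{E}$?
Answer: $\frac{27129}{29726} \approx 0.91264$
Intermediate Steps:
$a = 52808$ ($a = \frac{22960}{30 \cdot \frac{1}{69}} = \frac{22960}{\frac{10}{23}} = 22960 \cdot \frac{23}{10} = 52808$)
$\frac{a + 1450}{50020 + 9432} = \frac{52808 + 1450}{50020 + 9432} = \frac{54258}{59452} = 54258 \cdot \frac{1}{59452} = \frac{27129}{29726}$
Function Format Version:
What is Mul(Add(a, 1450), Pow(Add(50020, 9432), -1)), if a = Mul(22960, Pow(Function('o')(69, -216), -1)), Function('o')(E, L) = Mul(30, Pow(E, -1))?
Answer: Rational(27129, 29726) ≈ 0.91264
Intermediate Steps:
a = 52808 (a = Mul(22960, Pow(Mul(30, Pow(69, -1)), -1)) = Mul(22960, Pow(Mul(30, Rational(1, 69)), -1)) = Mul(22960, Pow(Rational(10, 23), -1)) = Mul(22960, Rational(23, 10)) = 52808)
Mul(Add(a, 1450), Pow(Add(50020, 9432), -1)) = Mul(Add(52808, 1450), Pow(Add(50020, 9432), -1)) = Mul(54258, Pow(59452, -1)) = Mul(54258, Rational(1, 59452)) = Rational(27129, 29726)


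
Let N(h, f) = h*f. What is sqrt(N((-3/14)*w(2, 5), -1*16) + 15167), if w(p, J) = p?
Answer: sqrt(743519)/7 ≈ 123.18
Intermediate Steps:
N(h, f) = f*h
sqrt(N((-3/14)*w(2, 5), -1*16) + 15167) = sqrt((-1*16)*(-3/14*2) + 15167) = sqrt(-16*(-3*1/14)*2 + 15167) = sqrt(-(-24)*2/7 + 15167) = sqrt(-16*(-3/7) + 15167) = sqrt(48/7 + 15167) = sqrt(106217/7) = sqrt(743519)/7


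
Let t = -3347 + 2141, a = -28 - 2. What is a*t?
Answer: 36180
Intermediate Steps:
a = -30
t = -1206
a*t = -30*(-1206) = 36180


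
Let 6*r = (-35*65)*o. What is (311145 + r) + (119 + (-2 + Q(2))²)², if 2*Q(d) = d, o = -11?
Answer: 1978295/6 ≈ 3.2972e+5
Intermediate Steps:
Q(d) = d/2
r = 25025/6 (r = (-35*65*(-11))/6 = (-2275*(-11))/6 = (⅙)*25025 = 25025/6 ≈ 4170.8)
(311145 + r) + (119 + (-2 + Q(2))²)² = (311145 + 25025/6) + (119 + (-2 + (½)*2)²)² = 1891895/6 + (119 + (-2 + 1)²)² = 1891895/6 + (119 + (-1)²)² = 1891895/6 + (119 + 1)² = 1891895/6 + 120² = 1891895/6 + 14400 = 1978295/6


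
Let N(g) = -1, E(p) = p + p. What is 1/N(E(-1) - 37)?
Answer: -1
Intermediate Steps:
E(p) = 2*p
1/N(E(-1) - 37) = 1/(-1) = -1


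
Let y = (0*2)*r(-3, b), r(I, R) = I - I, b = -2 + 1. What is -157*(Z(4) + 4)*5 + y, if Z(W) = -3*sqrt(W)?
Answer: 1570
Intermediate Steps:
b = -1
r(I, R) = 0
y = 0 (y = (0*2)*0 = 0*0 = 0)
-157*(Z(4) + 4)*5 + y = -157*(-3*sqrt(4) + 4)*5 + 0 = -157*(-3*2 + 4)*5 + 0 = -157*(-6 + 4)*5 + 0 = -(-314)*5 + 0 = -157*(-10) + 0 = 1570 + 0 = 1570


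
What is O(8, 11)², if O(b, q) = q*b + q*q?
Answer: 43681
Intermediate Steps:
O(b, q) = q² + b*q (O(b, q) = b*q + q² = q² + b*q)
O(8, 11)² = (11*(8 + 11))² = (11*19)² = 209² = 43681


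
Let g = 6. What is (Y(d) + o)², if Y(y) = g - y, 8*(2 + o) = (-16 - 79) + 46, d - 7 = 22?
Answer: 62001/64 ≈ 968.77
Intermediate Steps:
d = 29 (d = 7 + 22 = 29)
o = -65/8 (o = -2 + ((-16 - 79) + 46)/8 = -2 + (-95 + 46)/8 = -2 + (⅛)*(-49) = -2 - 49/8 = -65/8 ≈ -8.1250)
Y(y) = 6 - y
(Y(d) + o)² = ((6 - 1*29) - 65/8)² = ((6 - 29) - 65/8)² = (-23 - 65/8)² = (-249/8)² = 62001/64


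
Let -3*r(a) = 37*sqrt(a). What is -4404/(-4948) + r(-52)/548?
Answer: 1101/1237 - 37*I*sqrt(13)/822 ≈ 0.89006 - 0.16229*I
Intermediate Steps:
r(a) = -37*sqrt(a)/3
-4404/(-4948) + r(-52)/548 = -4404/(-4948) - 74*I*sqrt(13)/3/548 = -4404*(-1/4948) - 74*I*sqrt(13)/3*(1/548) = 1101/1237 - 74*I*sqrt(13)/3*(1/548) = 1101/1237 - 37*I*sqrt(13)/822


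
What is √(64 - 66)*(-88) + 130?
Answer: 130 - 88*I*√2 ≈ 130.0 - 124.45*I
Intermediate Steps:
√(64 - 66)*(-88) + 130 = √(-2)*(-88) + 130 = (I*√2)*(-88) + 130 = -88*I*√2 + 130 = 130 - 88*I*√2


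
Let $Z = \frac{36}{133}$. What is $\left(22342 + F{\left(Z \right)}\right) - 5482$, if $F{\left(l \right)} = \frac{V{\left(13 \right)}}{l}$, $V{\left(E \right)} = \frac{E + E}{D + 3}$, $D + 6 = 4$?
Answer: $\frac{305209}{18} \approx 16956.0$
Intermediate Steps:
$D = -2$ ($D = -6 + 4 = -2$)
$V{\left(E \right)} = 2 E$ ($V{\left(E \right)} = \frac{E + E}{-2 + 3} = \frac{2 E}{1} = 2 E 1 = 2 E$)
$Z = \frac{36}{133}$ ($Z = 36 \cdot \frac{1}{133} = \frac{36}{133} \approx 0.27068$)
$F{\left(l \right)} = \frac{26}{l}$ ($F{\left(l \right)} = \frac{2 \cdot 13}{l} = \frac{26}{l}$)
$\left(22342 + F{\left(Z \right)}\right) - 5482 = \left(22342 + \frac{26}{\frac{36}{133}}\right) - 5482 = \left(22342 + 26 \cdot \frac{133}{36}\right) - 5482 = \left(22342 + \frac{1729}{18}\right) - 5482 = \frac{403885}{18} - 5482 = \frac{305209}{18}$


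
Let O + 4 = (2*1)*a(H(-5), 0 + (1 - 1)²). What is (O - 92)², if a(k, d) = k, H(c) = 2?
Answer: 8464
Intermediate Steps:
O = 0 (O = -4 + (2*1)*2 = -4 + 2*2 = -4 + 4 = 0)
(O - 92)² = (0 - 92)² = (-92)² = 8464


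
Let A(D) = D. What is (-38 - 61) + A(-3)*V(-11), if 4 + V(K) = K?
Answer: -54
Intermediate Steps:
V(K) = -4 + K
(-38 - 61) + A(-3)*V(-11) = (-38 - 61) - 3*(-4 - 11) = -99 - 3*(-15) = -99 + 45 = -54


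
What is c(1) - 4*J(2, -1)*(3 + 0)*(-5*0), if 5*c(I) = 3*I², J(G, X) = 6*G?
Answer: ⅗ ≈ 0.60000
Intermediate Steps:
c(I) = 3*I²/5 (c(I) = (3*I²)/5 = 3*I²/5)
c(1) - 4*J(2, -1)*(3 + 0)*(-5*0) = (⅗)*1² - 4*(6*2)*(3 + 0)*(-5*0) = (⅗)*1 - 4*12*3*0 = ⅗ - 144*0 = ⅗ - 4*0 = ⅗ + 0 = ⅗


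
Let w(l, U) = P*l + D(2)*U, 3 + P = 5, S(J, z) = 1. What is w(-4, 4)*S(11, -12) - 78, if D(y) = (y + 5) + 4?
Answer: -42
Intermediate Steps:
D(y) = 9 + y (D(y) = (5 + y) + 4 = 9 + y)
P = 2 (P = -3 + 5 = 2)
w(l, U) = 2*l + 11*U (w(l, U) = 2*l + (9 + 2)*U = 2*l + 11*U)
w(-4, 4)*S(11, -12) - 78 = (2*(-4) + 11*4)*1 - 78 = (-8 + 44)*1 - 78 = 36*1 - 78 = 36 - 78 = -42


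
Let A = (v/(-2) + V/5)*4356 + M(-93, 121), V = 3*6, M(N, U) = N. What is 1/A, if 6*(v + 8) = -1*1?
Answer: 5/166878 ≈ 2.9962e-5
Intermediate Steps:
v = -49/6 (v = -8 + (-1*1)/6 = -8 + (⅙)*(-1) = -8 - ⅙ = -49/6 ≈ -8.1667)
V = 18
A = 166878/5 (A = (-49/6/(-2) + 18/5)*4356 - 93 = (-49/6*(-½) + 18*(⅕))*4356 - 93 = (49/12 + 18/5)*4356 - 93 = (461/60)*4356 - 93 = 167343/5 - 93 = 166878/5 ≈ 33376.)
1/A = 1/(166878/5) = 5/166878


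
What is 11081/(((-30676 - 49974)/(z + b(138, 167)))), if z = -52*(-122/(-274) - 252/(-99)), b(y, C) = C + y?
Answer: -2496227951/121539550 ≈ -20.538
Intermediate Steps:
z = -234364/1507 (z = -52*(-122*(-1/274) - 252*(-1/99)) = -52*(61/137 + 28/11) = -52*4507/1507 = -234364/1507 ≈ -155.52)
11081/(((-30676 - 49974)/(z + b(138, 167)))) = 11081/(((-30676 - 49974)/(-234364/1507 + (167 + 138)))) = 11081/((-80650/(-234364/1507 + 305))) = 11081/((-80650/225271/1507)) = 11081/((-80650*1507/225271)) = 11081/(-121539550/225271) = 11081*(-225271/121539550) = -2496227951/121539550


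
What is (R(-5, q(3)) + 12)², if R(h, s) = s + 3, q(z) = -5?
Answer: 100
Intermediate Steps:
R(h, s) = 3 + s
(R(-5, q(3)) + 12)² = ((3 - 5) + 12)² = (-2 + 12)² = 10² = 100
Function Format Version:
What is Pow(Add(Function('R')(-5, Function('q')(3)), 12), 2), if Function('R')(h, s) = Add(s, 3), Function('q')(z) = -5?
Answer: 100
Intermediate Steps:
Function('R')(h, s) = Add(3, s)
Pow(Add(Function('R')(-5, Function('q')(3)), 12), 2) = Pow(Add(Add(3, -5), 12), 2) = Pow(Add(-2, 12), 2) = Pow(10, 2) = 100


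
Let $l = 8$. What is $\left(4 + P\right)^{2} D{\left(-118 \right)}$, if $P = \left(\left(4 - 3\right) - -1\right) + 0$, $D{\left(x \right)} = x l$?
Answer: $-33984$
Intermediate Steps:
$D{\left(x \right)} = 8 x$ ($D{\left(x \right)} = x 8 = 8 x$)
$P = 2$ ($P = \left(\left(4 - 3\right) + 1\right) + 0 = \left(1 + 1\right) + 0 = 2 + 0 = 2$)
$\left(4 + P\right)^{2} D{\left(-118 \right)} = \left(4 + 2\right)^{2} \cdot 8 \left(-118\right) = 6^{2} \left(-944\right) = 36 \left(-944\right) = -33984$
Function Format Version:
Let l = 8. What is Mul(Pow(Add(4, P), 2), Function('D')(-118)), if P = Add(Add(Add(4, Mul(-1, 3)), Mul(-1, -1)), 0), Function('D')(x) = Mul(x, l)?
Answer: -33984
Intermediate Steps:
Function('D')(x) = Mul(8, x) (Function('D')(x) = Mul(x, 8) = Mul(8, x))
P = 2 (P = Add(Add(Add(4, -3), 1), 0) = Add(Add(1, 1), 0) = Add(2, 0) = 2)
Mul(Pow(Add(4, P), 2), Function('D')(-118)) = Mul(Pow(Add(4, 2), 2), Mul(8, -118)) = Mul(Pow(6, 2), -944) = Mul(36, -944) = -33984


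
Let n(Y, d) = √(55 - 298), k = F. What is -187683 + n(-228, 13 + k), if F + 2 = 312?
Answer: -187683 + 9*I*√3 ≈ -1.8768e+5 + 15.588*I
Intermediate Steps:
F = 310 (F = -2 + 312 = 310)
k = 310
n(Y, d) = 9*I*√3 (n(Y, d) = √(-243) = 9*I*√3)
-187683 + n(-228, 13 + k) = -187683 + 9*I*√3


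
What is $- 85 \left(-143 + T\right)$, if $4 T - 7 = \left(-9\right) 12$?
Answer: $\frac{57205}{4} \approx 14301.0$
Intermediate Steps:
$T = - \frac{101}{4}$ ($T = \frac{7}{4} + \frac{\left(-9\right) 12}{4} = \frac{7}{4} + \frac{1}{4} \left(-108\right) = \frac{7}{4} - 27 = - \frac{101}{4} \approx -25.25$)
$- 85 \left(-143 + T\right) = - 85 \left(-143 - \frac{101}{4}\right) = \left(-85\right) \left(- \frac{673}{4}\right) = \frac{57205}{4}$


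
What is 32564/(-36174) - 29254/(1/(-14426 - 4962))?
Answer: 10258522279742/18087 ≈ 5.6718e+8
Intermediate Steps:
32564/(-36174) - 29254/(1/(-14426 - 4962)) = 32564*(-1/36174) - 29254/(1/(-19388)) = -16282/18087 - 29254/(-1/19388) = -16282/18087 - 29254*(-19388) = -16282/18087 + 567176552 = 10258522279742/18087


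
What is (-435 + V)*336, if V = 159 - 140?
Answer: -139776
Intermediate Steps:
V = 19
(-435 + V)*336 = (-435 + 19)*336 = -416*336 = -139776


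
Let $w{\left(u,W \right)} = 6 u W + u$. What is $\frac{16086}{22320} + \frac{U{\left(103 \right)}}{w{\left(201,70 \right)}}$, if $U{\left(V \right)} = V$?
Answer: $\frac{25250229}{34976680} \approx 0.72192$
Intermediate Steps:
$w{\left(u,W \right)} = u + 6 W u$ ($w{\left(u,W \right)} = 6 W u + u = u + 6 W u$)
$\frac{16086}{22320} + \frac{U{\left(103 \right)}}{w{\left(201,70 \right)}} = \frac{16086}{22320} + \frac{103}{201 \left(1 + 6 \cdot 70\right)} = 16086 \cdot \frac{1}{22320} + \frac{103}{201 \left(1 + 420\right)} = \frac{2681}{3720} + \frac{103}{201 \cdot 421} = \frac{2681}{3720} + \frac{103}{84621} = \frac{25250229}{34976680}$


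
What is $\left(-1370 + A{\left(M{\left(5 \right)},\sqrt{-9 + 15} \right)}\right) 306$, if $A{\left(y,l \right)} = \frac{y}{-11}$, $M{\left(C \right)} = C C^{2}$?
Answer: $- \frac{4649670}{11} \approx -4.227 \cdot 10^{5}$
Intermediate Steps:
$M{\left(C \right)} = C^{3}$
$A{\left(y,l \right)} = - \frac{y}{11}$ ($A{\left(y,l \right)} = y \left(- \frac{1}{11}\right) = - \frac{y}{11}$)
$\left(-1370 + A{\left(M{\left(5 \right)},\sqrt{-9 + 15} \right)}\right) 306 = \left(-1370 - \frac{5^{3}}{11}\right) 306 = \left(-1370 - \frac{125}{11}\right) 306 = \left(- \frac{15195}{11}\right) 306 = - \frac{4649670}{11}$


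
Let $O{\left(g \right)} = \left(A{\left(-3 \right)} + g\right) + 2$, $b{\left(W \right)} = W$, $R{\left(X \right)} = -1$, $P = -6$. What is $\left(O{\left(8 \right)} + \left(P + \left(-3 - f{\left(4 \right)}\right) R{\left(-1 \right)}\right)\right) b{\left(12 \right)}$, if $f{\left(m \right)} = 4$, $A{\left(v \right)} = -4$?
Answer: $84$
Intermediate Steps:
$O{\left(g \right)} = -2 + g$ ($O{\left(g \right)} = \left(-4 + g\right) + 2 = -2 + g$)
$\left(O{\left(8 \right)} + \left(P + \left(-3 - f{\left(4 \right)}\right) R{\left(-1 \right)}\right)\right) b{\left(12 \right)} = \left(\left(-2 + 8\right) - \left(6 - \left(-3 - 4\right) \left(-1\right)\right)\right) 12 = \left(6 - \left(6 - \left(-3 - 4\right) \left(-1\right)\right)\right) 12 = \left(6 - -1\right) 12 = \left(6 + \left(-6 + 7\right)\right) 12 = \left(6 + 1\right) 12 = 7 \cdot 12 = 84$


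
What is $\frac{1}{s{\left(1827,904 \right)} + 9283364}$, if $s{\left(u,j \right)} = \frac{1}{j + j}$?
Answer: $\frac{1808}{16784322113} \approx 1.0772 \cdot 10^{-7}$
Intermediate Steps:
$s{\left(u,j \right)} = \frac{1}{2 j}$
$\frac{1}{s{\left(1827,904 \right)} + 9283364} = \frac{1}{\frac{1}{2 \cdot 904} + 9283364} = \frac{1}{\frac{1}{2} \cdot \frac{1}{904} + 9283364} = \frac{1}{\frac{1}{1808} + 9283364} = \frac{1}{\frac{16784322113}{1808}} = \frac{1808}{16784322113}$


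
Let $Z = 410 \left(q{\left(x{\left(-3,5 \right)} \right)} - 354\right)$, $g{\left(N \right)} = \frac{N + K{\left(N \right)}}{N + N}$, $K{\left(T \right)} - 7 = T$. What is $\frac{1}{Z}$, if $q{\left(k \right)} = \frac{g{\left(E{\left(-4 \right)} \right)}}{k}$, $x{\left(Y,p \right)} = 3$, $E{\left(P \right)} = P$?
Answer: $- \frac{12}{1741475} \approx -6.8907 \cdot 10^{-6}$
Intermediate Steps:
$K{\left(T \right)} = 7 + T$
$g{\left(N \right)} = \frac{7 + 2 N}{2 N}$ ($g{\left(N \right)} = \frac{N + \left(7 + N\right)}{N + N} = \frac{7 + 2 N}{2 N}$)
$q{\left(k \right)} = \frac{1}{8 k}$ ($q{\left(k \right)} = \frac{\frac{1}{-4} \left(\frac{7}{2} - 4\right)}{k} = \frac{\left(- \frac{1}{4}\right) \left(- \frac{1}{2}\right)}{k} = \frac{1}{8 k}$)
$Z = - \frac{1741475}{12}$ ($Z = 410 \left(\frac{1}{8 \cdot 3} - 354\right) = 410 \left(\frac{1}{8} \cdot \frac{1}{3} - 354\right) = 410 \left(\frac{1}{24} - 354\right) = 410 \left(- \frac{8495}{24}\right) = - \frac{1741475}{12} \approx -1.4512 \cdot 10^{5}$)
$\frac{1}{Z} = \frac{1}{- \frac{1741475}{12}} = - \frac{12}{1741475}$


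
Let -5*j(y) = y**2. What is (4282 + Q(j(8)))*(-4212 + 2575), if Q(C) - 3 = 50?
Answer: -7096395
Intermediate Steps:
j(y) = -y**2/5
Q(C) = 53 (Q(C) = 3 + 50 = 53)
(4282 + Q(j(8)))*(-4212 + 2575) = (4282 + 53)*(-4212 + 2575) = 4335*(-1637) = -7096395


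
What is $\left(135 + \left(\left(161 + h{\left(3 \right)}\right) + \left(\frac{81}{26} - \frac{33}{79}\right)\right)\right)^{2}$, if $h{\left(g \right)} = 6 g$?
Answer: $\frac{423146347009}{4218916} \approx 1.003 \cdot 10^{5}$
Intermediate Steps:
$\left(135 + \left(\left(161 + h{\left(3 \right)}\right) + \left(\frac{81}{26} - \frac{33}{79}\right)\right)\right)^{2} = \left(135 + \left(\left(161 + 6 \cdot 3\right) + \left(\frac{81}{26} - \frac{33}{79}\right)\right)\right)^{2} = \left(135 + \left(\left(161 + 18\right) + \left(81 \cdot \frac{1}{26} - \frac{33}{79}\right)\right)\right)^{2} = \left(135 + \left(179 + \left(\frac{81}{26} - \frac{33}{79}\right)\right)\right)^{2} = \left(135 + \left(179 + \frac{5541}{2054}\right)\right)^{2} = \left(135 + \frac{373207}{2054}\right)^{2} = \left(\frac{650497}{2054}\right)^{2} = \frac{423146347009}{4218916}$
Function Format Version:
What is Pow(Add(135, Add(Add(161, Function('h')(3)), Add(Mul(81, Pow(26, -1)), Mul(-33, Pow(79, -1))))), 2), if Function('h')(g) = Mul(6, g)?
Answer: Rational(423146347009, 4218916) ≈ 1.0030e+5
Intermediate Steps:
Pow(Add(135, Add(Add(161, Function('h')(3)), Add(Mul(81, Pow(26, -1)), Mul(-33, Pow(79, -1))))), 2) = Pow(Add(135, Add(Add(161, Mul(6, 3)), Add(Mul(81, Pow(26, -1)), Mul(-33, Pow(79, -1))))), 2) = Pow(Add(135, Add(Add(161, 18), Add(Mul(81, Rational(1, 26)), Mul(-33, Rational(1, 79))))), 2) = Pow(Add(135, Add(179, Add(Rational(81, 26), Rational(-33, 79)))), 2) = Pow(Add(135, Add(179, Rational(5541, 2054))), 2) = Pow(Add(135, Rational(373207, 2054)), 2) = Pow(Rational(650497, 2054), 2) = Rational(423146347009, 4218916)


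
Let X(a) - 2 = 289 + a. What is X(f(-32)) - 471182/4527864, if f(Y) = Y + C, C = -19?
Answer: 543108089/2263932 ≈ 239.90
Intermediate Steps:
f(Y) = -19 + Y (f(Y) = Y - 19 = -19 + Y)
X(a) = 291 + a (X(a) = 2 + (289 + a) = 291 + a)
X(f(-32)) - 471182/4527864 = (291 + (-19 - 32)) - 471182/4527864 = (291 - 51) - 471182*1/4527864 = 240 - 235591/2263932 = 543108089/2263932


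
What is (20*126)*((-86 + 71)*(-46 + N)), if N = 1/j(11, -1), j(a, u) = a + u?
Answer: 1735020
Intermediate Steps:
N = ⅒ (N = 1/(11 - 1) = 1/10 = ⅒ ≈ 0.10000)
(20*126)*((-86 + 71)*(-46 + N)) = (20*126)*((-86 + 71)*(-46 + ⅒)) = 2520*(-15*(-459/10)) = 2520*(1377/2) = 1735020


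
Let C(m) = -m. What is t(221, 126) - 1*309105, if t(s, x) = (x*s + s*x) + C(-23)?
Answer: -253390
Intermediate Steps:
t(s, x) = 23 + 2*s*x (t(s, x) = (x*s + s*x) - 1*(-23) = (s*x + s*x) + 23 = 2*s*x + 23 = 23 + 2*s*x)
t(221, 126) - 1*309105 = (23 + 2*221*126) - 1*309105 = (23 + 55692) - 309105 = 55715 - 309105 = -253390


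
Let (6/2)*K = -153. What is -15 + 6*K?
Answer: -321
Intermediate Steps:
K = -51 (K = (⅓)*(-153) = -51)
-15 + 6*K = -15 + 6*(-51) = -15 - 306 = -321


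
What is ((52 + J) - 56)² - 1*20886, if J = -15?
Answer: -20525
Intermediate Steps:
((52 + J) - 56)² - 1*20886 = ((52 - 15) - 56)² - 1*20886 = (37 - 56)² - 20886 = (-19)² - 20886 = 361 - 20886 = -20525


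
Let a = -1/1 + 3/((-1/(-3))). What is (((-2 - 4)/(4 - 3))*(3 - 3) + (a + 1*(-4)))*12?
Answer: 48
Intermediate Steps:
a = 8 (a = -1*1 + 3/((-1*(-1/3))) = -1 + 3/(1/3) = -1 + 3*3 = -1 + 9 = 8)
(((-2 - 4)/(4 - 3))*(3 - 3) + (a + 1*(-4)))*12 = (((-2 - 4)/(4 - 3))*(3 - 3) + (8 + 1*(-4)))*12 = (-6/1*0 + (8 - 4))*12 = (-6*1*0 + 4)*12 = (-6*0 + 4)*12 = (0 + 4)*12 = 4*12 = 48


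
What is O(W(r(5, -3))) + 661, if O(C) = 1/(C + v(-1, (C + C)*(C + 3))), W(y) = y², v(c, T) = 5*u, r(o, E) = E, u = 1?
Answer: 9255/14 ≈ 661.07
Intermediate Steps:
v(c, T) = 5 (v(c, T) = 5*1 = 5)
O(C) = 1/(5 + C) (O(C) = 1/(C + 5) = 1/(5 + C))
O(W(r(5, -3))) + 661 = 1/(5 + (-3)²) + 661 = 1/(5 + 9) + 661 = 1/14 + 661 = 9255/14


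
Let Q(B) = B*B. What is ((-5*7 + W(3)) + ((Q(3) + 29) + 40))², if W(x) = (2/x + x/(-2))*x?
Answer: 6561/4 ≈ 1640.3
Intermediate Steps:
Q(B) = B²
W(x) = x*(2/x - x/2) (W(x) = (2/x + x*(-½))*x = (2/x - x/2)*x = x*(2/x - x/2))
((-5*7 + W(3)) + ((Q(3) + 29) + 40))² = ((-5*7 + (2 - ½*3²)) + ((3² + 29) + 40))² = ((-35 + (2 - ½*9)) + ((9 + 29) + 40))² = ((-35 + (2 - 9/2)) + (38 + 40))² = ((-35 - 5/2) + 78)² = (-75/2 + 78)² = (81/2)² = 6561/4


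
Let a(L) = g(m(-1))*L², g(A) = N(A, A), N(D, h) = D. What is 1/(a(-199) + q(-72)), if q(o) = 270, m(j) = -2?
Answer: -1/78932 ≈ -1.2669e-5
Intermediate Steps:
g(A) = A
a(L) = -2*L²
1/(a(-199) + q(-72)) = 1/(-2*(-199)² + 270) = 1/(-2*39601 + 270) = 1/(-79202 + 270) = 1/(-78932) = -1/78932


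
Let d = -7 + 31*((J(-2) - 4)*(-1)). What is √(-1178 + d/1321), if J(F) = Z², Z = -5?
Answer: 2*I*√514131879/1321 ≈ 34.329*I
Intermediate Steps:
J(F) = 25 (J(F) = (-5)² = 25)
d = -658 (d = -7 + 31*((25 - 4)*(-1)) = -7 + 31*(21*(-1)) = -7 + 31*(-21) = -7 - 651 = -658)
√(-1178 + d/1321) = √(-1178 - 658/1321) = √(-1556796/1321) = 2*I*√514131879/1321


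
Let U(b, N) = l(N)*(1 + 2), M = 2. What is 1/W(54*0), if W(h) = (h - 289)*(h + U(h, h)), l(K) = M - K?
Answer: -1/1734 ≈ -0.00057670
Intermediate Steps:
l(K) = 2 - K
U(b, N) = 6 - 3*N (U(b, N) = (2 - N)*(1 + 2) = (2 - N)*3 = 6 - 3*N)
W(h) = (-289 + h)*(6 - 2*h) (W(h) = (h - 289)*(h + (6 - 3*h)) = (-289 + h)*(6 - 2*h))
1/W(54*0) = 1/(-1734 - 2*(54*0)**2 + 584*(54*0)) = 1/(-1734 - 2*0**2 + 584*0) = 1/(-1734 - 2*0 + 0) = 1/(-1734 + 0 + 0) = 1/(-1734) = -1/1734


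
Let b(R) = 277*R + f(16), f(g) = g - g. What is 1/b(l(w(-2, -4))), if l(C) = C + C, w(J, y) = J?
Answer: -1/1108 ≈ -0.00090253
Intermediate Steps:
f(g) = 0
l(C) = 2*C
b(R) = 277*R (b(R) = 277*R + 0 = 277*R)
1/b(l(w(-2, -4))) = 1/(277*(2*(-2))) = 1/(277*(-4)) = 1/(-1108) = -1/1108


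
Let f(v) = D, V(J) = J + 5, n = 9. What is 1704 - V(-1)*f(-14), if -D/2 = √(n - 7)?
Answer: 1704 + 8*√2 ≈ 1715.3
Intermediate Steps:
V(J) = 5 + J
D = -2*√2 (D = -2*√(9 - 7) = -2*√2 ≈ -2.8284)
f(v) = -2*√2
1704 - V(-1)*f(-14) = 1704 - (5 - 1)*(-2*√2) = 1704 - 4*(-2*√2) = 1704 - (-8)*√2 = 1704 + 8*√2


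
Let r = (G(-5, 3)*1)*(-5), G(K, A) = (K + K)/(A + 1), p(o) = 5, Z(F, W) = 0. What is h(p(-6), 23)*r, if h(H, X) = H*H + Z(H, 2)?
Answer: 625/2 ≈ 312.50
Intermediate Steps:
h(H, X) = H² (h(H, X) = H*H + 0 = H² + 0 = H²)
G(K, A) = 2*K/(1 + A) (G(K, A) = (2*K)/(1 + A) = 2*K/(1 + A))
r = 25/2 (r = ((2*(-5)/(1 + 3))*1)*(-5) = ((2*(-5)/4)*1)*(-5) = ((2*(-5)*(¼))*1)*(-5) = -5/2*1*(-5) = -5/2*(-5) = 25/2 ≈ 12.500)
h(p(-6), 23)*r = 5²*(25/2) = 25*(25/2) = 625/2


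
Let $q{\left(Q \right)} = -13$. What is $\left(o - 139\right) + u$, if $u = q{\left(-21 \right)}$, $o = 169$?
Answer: $17$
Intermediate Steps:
$u = -13$
$\left(o - 139\right) + u = \left(169 - 139\right) - 13 = 30 - 13 = 17$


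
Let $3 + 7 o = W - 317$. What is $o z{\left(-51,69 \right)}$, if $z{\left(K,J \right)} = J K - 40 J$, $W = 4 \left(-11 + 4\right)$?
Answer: $312156$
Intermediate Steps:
$W = -28$ ($W = 4 \left(-7\right) = -28$)
$z{\left(K,J \right)} = - 40 J + J K$
$o = - \frac{348}{7}$ ($o = - \frac{3}{7} + \frac{-28 - 317}{7} = - \frac{3}{7} + \frac{1}{7} \left(-345\right) = - \frac{3}{7} - \frac{345}{7} = - \frac{348}{7} \approx -49.714$)
$o z{\left(-51,69 \right)} = - \frac{348 \cdot 69 \left(-40 - 51\right)}{7} = - \frac{348 \cdot 69 \left(-91\right)}{7} = \left(- \frac{348}{7}\right) \left(-6279\right) = 312156$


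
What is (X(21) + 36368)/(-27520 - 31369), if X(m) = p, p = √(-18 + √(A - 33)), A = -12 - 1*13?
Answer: -36368/58889 - √(-18 + I*√58)/58889 ≈ -0.61758 - 7.3574e-5*I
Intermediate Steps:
A = -25 (A = -12 - 13 = -25)
p = √(-18 + I*√58) (p = √(-18 + √(-25 - 33)) = √(-18 + √(-58)) = √(-18 + I*√58) ≈ 0.87887 + 4.3327*I)
X(m) = √(-18 + I*√58)
(X(21) + 36368)/(-27520 - 31369) = (√(-18 + I*√58) + 36368)/(-27520 - 31369) = (36368 + √(-18 + I*√58))/(-58889) = (36368 + √(-18 + I*√58))*(-1/58889) = -36368/58889 - √(-18 + I*√58)/58889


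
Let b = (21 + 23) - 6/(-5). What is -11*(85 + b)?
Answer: -7161/5 ≈ -1432.2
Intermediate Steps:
b = 226/5 (b = 44 - 6*(-⅕) = 44 + 6/5 = 226/5 ≈ 45.200)
-11*(85 + b) = -11*(85 + 226/5) = -11*651/5 = -7161/5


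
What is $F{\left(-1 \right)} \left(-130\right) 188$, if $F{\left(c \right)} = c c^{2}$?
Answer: $24440$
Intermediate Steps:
$F{\left(c \right)} = c^{3}$
$F{\left(-1 \right)} \left(-130\right) 188 = \left(-1\right)^{3} \left(-130\right) 188 = \left(-1\right) \left(-130\right) 188 = 130 \cdot 188 = 24440$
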